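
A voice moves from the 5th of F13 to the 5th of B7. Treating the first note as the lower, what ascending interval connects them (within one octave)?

F13 has C as its 5th, and B7 has F# as its 5th.
C up to F# is 6 semitones, a half step wider than a perfect fourth, so the interval is augmented.

augmented fourth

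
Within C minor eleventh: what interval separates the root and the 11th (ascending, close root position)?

Cm11: C-E♭-G-B♭-D-F.
That puts C below F.
Counting 11 letters and 17 half steps from C gives a perfect eleventh.

perfect eleventh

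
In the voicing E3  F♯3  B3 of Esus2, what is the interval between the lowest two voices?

Those voices are E3 and F♯3.
Counting 2 letters and 2 half steps from E gives a major second.

major 2nd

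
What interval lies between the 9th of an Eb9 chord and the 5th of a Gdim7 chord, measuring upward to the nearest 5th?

minor sixth

The 9th of Eb9 is F; the 5th of Gdim7 is Db.
F up to Db is 8 semitones, a half step narrower than a major sixth, so the interval is minor.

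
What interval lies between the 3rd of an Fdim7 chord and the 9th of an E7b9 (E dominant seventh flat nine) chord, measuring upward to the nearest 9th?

Fdim7 has Ab as its 3rd, and E7b9 (E dominant seventh flat nine) has F as its 9th.
Counting 6 letters and 9 half steps from Ab gives a major sixth.

M6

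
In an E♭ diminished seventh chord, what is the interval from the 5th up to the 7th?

minor 3rd

Spelling the chord: E♭ G♭ B𝄫 D𝄫.
The 5th is B𝄫 and the 7th is D𝄫.
3 letter names make it a third; at 3 semitones (a half step narrower than major) the quality is minor.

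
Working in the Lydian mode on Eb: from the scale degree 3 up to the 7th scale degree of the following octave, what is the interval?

The scale runs Eb F G A Bb C D.
Scale degree 3 = G; 7th scale degree (up an octave) = D.
From G to D is 19 semitones, exactly the perfect twelfth.

P12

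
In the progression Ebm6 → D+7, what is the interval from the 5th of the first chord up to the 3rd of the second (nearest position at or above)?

augmented 5th

The 5th of Ebm6 is Bb; the 3rd of D+7 is F#.
Bb up to F# is 8 semitones, a half step wider than a perfect fifth, so the interval is augmented.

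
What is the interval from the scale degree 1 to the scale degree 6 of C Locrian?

minor sixth

C locrian: C Db Eb F Gb Ab Bb.
So we need the interval from C up to Ab.
6 letter names make it a sixth; at 8 semitones (a half step narrower than major) the quality is minor.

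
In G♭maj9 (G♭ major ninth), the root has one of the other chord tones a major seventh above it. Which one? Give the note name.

F

G♭ major ninth: G♭-B♭-D♭-F-A♭.
The root is G♭. A major seventh above G♭ is F.
F is the chord's 7th.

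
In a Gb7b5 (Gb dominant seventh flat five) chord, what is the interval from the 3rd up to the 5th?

diminished 3rd

Spelling the chord: Gb–Bb–Dbb–Fb.
That puts Bb below Dbb.
From Bb to Dbb: 2 semitones over a third = diminished.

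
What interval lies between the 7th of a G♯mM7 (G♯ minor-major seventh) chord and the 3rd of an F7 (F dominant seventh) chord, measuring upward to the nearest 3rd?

The 7th of G♯mM7 (G♯ minor-major seventh) is F𝄪; the 3rd of F7 (F dominant seventh) is A.
From F𝄪 to A: 2 semitones over a third = diminished.

diminished third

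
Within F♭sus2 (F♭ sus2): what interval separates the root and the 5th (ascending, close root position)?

perfect fifth

Spelling the chord: F♭, G♭, C♭.
So we need the interval from F♭ up to C♭.
Counting 5 letters and 7 half steps from F♭ gives a perfect fifth.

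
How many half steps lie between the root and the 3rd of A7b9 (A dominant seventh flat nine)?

4

The chord tones of A7b9 (A dominant seventh flat nine) are A C# E G Bb.
A to C# is a major third: 4 semitones.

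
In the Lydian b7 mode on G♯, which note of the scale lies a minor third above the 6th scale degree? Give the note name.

G#

The scale is G♯ A♯ B♯ C𝄪 D♯ E♯ F♯.
The 6th scale degree is E♯; a minor third above that is G♯ — scale degree 1.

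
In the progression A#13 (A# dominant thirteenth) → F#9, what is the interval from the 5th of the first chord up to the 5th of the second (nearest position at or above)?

The 5th of A#13 (A# dominant thirteenth) is E#; the 5th of F#9 is C#.
From E# to C#: 8 semitones over a sixth = minor.

minor sixth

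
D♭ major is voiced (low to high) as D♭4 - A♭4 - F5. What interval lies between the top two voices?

Those voices are A♭4 and F5.
From A♭ to F is 9 semitones, exactly the major sixth.

major sixth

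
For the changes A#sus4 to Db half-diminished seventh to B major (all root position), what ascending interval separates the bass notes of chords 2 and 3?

augmented sixth

The roots are Db and B.
Db up to B is 10 semitones, a half step wider than a major sixth, so the interval is augmented.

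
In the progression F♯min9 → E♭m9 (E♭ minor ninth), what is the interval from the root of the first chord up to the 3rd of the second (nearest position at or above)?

The root of F♯min9 is F♯; the 3rd of E♭m9 (E♭ minor ninth) is G♭.
From F♯ to G♭: 0 semitones over a second = diminished.

diminished second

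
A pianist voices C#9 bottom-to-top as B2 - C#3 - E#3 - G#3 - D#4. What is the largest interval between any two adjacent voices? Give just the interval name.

P5

Adjacent intervals: B2→C#3 = major second; C#3→E#3 = major third; E#3→G#3 = minor third; G#3→D#4 = perfect fifth.
The largest is G#3 to D#4, a perfect fifth (7 semitones).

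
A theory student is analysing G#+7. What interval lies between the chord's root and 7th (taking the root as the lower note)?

minor 7th

Spelling the chord: G#-B#-D##-F#.
So we need the interval from G# up to F#.
From G# to F#: 10 semitones over a seventh = minor.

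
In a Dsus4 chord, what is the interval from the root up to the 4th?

perfect fourth

Dsus4 (D sus4): D, G, A.
So we need the interval from D up to G.
D up to G spans 4 letter names and 5 semitones — a perfect fourth.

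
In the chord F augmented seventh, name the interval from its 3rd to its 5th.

Spelling the chord: F-A-C#-Eb.
The 3rd is A and the 5th is C#.
Counting 3 letters and 4 half steps from A gives a major third.

major third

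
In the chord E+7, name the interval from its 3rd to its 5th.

The chord tones of E7#5 (E augmented seventh) are E, G#, B#, D.
That puts G# below B#.
Counting 3 letters and 4 half steps from G# gives a major third.

major third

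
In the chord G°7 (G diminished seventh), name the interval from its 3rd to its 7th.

The chord tones of G diminished seventh are G, B♭, D♭, F♭.
The 3rd is B♭ and the 7th is F♭.
5 letter names make it a fifth; at 6 semitones (a half step narrower than perfect) the quality is diminished.

diminished fifth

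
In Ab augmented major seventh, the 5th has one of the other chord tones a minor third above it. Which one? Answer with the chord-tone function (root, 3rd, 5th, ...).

Spelling the chord: Ab C E G.
The 5th is E. A minor third above E is G.
G is the chord's 7th.

7th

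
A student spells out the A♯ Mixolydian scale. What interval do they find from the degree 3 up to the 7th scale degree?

The scale runs A♯ B♯ C𝄪 D♯ E♯ F𝄪 G♯.
The degree 3 is C𝄪 and the degree 7 is G♯.
5 letter names make it a fifth; at 6 semitones (a half step narrower than perfect) the quality is diminished.

d5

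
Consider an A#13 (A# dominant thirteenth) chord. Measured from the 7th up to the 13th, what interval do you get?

Spelling the chord: A#-C##-E#-G#-B#-F##.
7th = G#; 13th = F##.
G# up to F## spans 7 letter names and 11 semitones — a major seventh.

major 7th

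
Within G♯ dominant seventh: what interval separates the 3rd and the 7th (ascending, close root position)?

diminished 5th

G♯7 is spelled G♯ B♯ D♯ F♯.
The 3rd is B♯ and the 7th is F♯.
5 letter names make it a fifth; at 6 semitones (a half step narrower than perfect) the quality is diminished.
That tritone between 3rd and 7th is what gives the dominant seventh its pull toward resolution.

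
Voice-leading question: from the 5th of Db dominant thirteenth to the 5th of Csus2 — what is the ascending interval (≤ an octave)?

major seventh

The 5th of Db dominant thirteenth is Ab; the 5th of Csus2 is G.
From Ab to G is 11 semitones, exactly the major seventh.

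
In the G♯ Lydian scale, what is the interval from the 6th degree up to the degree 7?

major second

Spelling the G♯ Lydian scale: G♯ A♯ B♯ C𝄪 D♯ E♯ F𝄪.
6th degree = E♯; degree 7 = F𝄪.
Counting 2 letters and 2 half steps from E♯ gives a major second.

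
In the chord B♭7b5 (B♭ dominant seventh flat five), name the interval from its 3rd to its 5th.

diminished third

B♭7b5 (B♭ dominant seventh flat five) is spelled B♭–D–F♭–A♭.
So we need the interval from D up to F♭.
From D to F♭: 2 semitones over a third = diminished.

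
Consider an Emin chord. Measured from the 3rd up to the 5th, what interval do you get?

The chord tones of Em are E G B.
That puts G below B.
From G to B is 4 semitones, exactly the major third.

major 3rd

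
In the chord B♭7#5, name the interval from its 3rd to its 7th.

B♭aug7 (B♭ augmented seventh) is spelled B♭, D, F♯, A♭.
3rd = D; 7th = A♭.
From D to A♭: 6 semitones over a fifth = diminished.
This 3–7 tritone is the characteristic tension at the heart of the dominant sound.

diminished fifth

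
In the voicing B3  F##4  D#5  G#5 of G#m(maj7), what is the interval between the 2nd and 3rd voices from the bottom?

Those voices are F##4 and D#5.
From F## to D#: 8 semitones over a sixth = minor.

minor sixth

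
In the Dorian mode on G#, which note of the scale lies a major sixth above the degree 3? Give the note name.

The scale is G# A# B C# D# E# F#.
The degree 3 is B; a major sixth above that is G# — scale degree 1.

G#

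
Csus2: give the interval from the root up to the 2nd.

Csus2 (C sus2) is spelled C D G.
So we need the interval from C up to D.
From C to D is 2 semitones, exactly the major second.

major second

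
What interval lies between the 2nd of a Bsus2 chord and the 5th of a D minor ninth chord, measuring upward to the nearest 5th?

The 2nd of Bsus2 is C#; the 5th of D minor ninth is A.
6 letter names make it a sixth; at 8 semitones (a half step narrower than major) the quality is minor.

minor 6th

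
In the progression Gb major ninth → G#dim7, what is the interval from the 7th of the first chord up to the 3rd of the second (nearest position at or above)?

The 7th of Gb major ninth is F; the 3rd of G#dim7 is B.
F up to B is 6 semitones, a half step wider than a perfect fourth, so the interval is augmented.

augmented fourth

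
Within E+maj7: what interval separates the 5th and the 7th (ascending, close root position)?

minor third

Spelling the chord: E-G#-B#-D#.
That puts B# below D#.
3 letter names make it a third; at 3 semitones (a half step narrower than major) the quality is minor.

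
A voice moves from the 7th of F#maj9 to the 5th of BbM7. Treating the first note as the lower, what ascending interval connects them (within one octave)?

The 7th of F#maj9 is E#; the 5th of BbM7 is F.
2 letter names make it a second; at 0 semitones (a whole step narrower than major) the quality is diminished.

diminished second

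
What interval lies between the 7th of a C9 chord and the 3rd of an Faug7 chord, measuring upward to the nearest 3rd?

M7

The 7th of C9 is B♭; the 3rd of Faug7 is A.
Counting 7 letters and 11 half steps from B♭ gives a major seventh.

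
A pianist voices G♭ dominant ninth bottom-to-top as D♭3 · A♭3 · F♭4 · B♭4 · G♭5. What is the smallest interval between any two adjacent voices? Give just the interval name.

augmented 4th

Adjacent intervals: D♭3→A♭3 = perfect fifth; A♭3→F♭4 = minor sixth; F♭4→B♭4 = augmented fourth; B♭4→G♭5 = minor sixth.
The smallest is F♭4 to B♭4, an augmented fourth (6 semitones).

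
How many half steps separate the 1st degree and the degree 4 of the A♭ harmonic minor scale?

5

The scale is A♭ B♭ C♭ D♭ E♭ F♭ G.
A♭ up to D♭ is a perfect fourth — 5 semitones.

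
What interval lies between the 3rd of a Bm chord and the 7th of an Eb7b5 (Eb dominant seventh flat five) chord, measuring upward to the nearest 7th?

Bm has D as its 3rd, and Eb7b5 (Eb dominant seventh flat five) has Db as its 7th.
D up to Db is 11 semitones, a half step narrower than a perfect octave, so the interval is diminished.

diminished octave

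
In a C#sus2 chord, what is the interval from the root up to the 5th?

perfect fifth

The chord tones of C#sus2 (C# sus2) are C#, D#, G#.
That puts C# below G#.
C# up to G# spans 5 letter names and 7 semitones — a perfect fifth.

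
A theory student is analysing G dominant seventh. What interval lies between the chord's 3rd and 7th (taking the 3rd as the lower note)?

The chord tones of G7 (G dominant seventh) are G B D F.
The 3rd is B and the 7th is F.
5 letter names make it a fifth; at 6 semitones (a half step narrower than perfect) the quality is diminished.

diminished fifth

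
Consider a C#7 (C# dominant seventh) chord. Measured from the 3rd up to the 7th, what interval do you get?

C#7 (C# dominant seventh): C# E# G# B.
That puts E# below B.
5 letter names make it a fifth; at 6 semitones (a half step narrower than perfect) the quality is diminished.
That tritone between 3rd and 7th is what gives the dominant seventh its pull toward resolution.

diminished fifth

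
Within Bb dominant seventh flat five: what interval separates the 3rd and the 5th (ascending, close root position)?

d3

Bb7b5 is spelled Bb, D, Fb, Ab.
So we need the interval from D up to Fb.
3 letter names make it a third; at 2 semitones (a whole step narrower than major) the quality is diminished.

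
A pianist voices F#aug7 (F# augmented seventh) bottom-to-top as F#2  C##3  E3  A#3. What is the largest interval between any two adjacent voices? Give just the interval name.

Adjacent intervals: F#2→C##3 = augmented fifth; C##3→E3 = diminished third; E3→A#3 = augmented fourth.
The largest is F#2 to C##3, an augmented fifth (8 semitones).

A5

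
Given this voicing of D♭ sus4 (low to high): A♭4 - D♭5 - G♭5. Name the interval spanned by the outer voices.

m7

The outer voices are A♭4 and G♭5.
A♭ up to G♭ is 10 semitones, a half step narrower than a major seventh, so the interval is minor.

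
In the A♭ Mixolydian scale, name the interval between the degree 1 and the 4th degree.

A♭ mixolydian: A♭ B♭ C D♭ E♭ F G♭.
That puts A♭ below D♭.
Counting 4 letters and 5 half steps from A♭ gives a perfect fourth.

P4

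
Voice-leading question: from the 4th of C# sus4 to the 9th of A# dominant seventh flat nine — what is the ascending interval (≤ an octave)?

perfect fourth

The 4th of C# sus4 is F#; the 9th of A# dominant seventh flat nine is B.
From F# to B is 5 semitones, exactly the perfect fourth.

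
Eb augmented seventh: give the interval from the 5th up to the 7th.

The chord tones of Eb augmented seventh are Eb, G, B, Db.
That puts B below Db.
B up to Db is 2 semitones, a whole step narrower than a major third, so the interval is diminished.

diminished third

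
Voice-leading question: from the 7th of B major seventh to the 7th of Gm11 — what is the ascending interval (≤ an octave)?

diminished sixth

B major seventh has A# as its 7th, and Gm11 has F as its 7th.
6 letter names make it a sixth; at 7 semitones (a whole step narrower than major) the quality is diminished.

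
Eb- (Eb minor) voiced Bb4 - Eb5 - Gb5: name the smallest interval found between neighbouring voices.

minor third

Adjacent intervals: Bb4→Eb5 = perfect fourth; Eb5→Gb5 = minor third.
The smallest is Eb5 to Gb5, a minor third (3 semitones).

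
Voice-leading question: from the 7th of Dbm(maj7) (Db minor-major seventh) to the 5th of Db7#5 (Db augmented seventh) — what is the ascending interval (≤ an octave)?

major sixth

Dbm(maj7) (Db minor-major seventh) has C as its 7th, and Db7#5 (Db augmented seventh) has A as its 5th.
From C to A is 9 semitones, exactly the major sixth.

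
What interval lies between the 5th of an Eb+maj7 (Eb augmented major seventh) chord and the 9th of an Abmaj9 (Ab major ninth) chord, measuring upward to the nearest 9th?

diminished 8th

Eb+maj7 (Eb augmented major seventh) has B as its 5th, and Abmaj9 (Ab major ninth) has Bb as its 9th.
B up to Bb is 11 semitones, a half step narrower than a perfect octave, so the interval is diminished.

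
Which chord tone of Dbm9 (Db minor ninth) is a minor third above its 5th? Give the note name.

Cb

The chord tones of Dbm9 (Db minor ninth) are Db–Fb–Ab–Cb–Eb.
The 5th is Ab. A minor third above Ab is Cb.
Cb is the chord's 7th.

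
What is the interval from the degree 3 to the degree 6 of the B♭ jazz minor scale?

augmented fourth

Spelling the B♭ jazz minor scale: B♭ C D♭ E♭ F G A.
Degree 3 = D♭; degree 6 = G.
4 letter names make it a fourth; at 6 semitones (a half step wider than perfect) the quality is augmented.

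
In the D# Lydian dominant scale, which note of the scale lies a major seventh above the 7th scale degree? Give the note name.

B#

The scale is D# E# F## G## A# B# C#.
The 7th scale degree is C#; a major seventh above that is B# — scale degree 6.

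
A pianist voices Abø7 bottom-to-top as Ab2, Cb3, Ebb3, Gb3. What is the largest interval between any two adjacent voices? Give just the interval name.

Adjacent intervals: Ab2→Cb3 = minor third; Cb3→Ebb3 = minor third; Ebb3→Gb3 = major third.
The largest is Ebb3 to Gb3, a major third (4 semitones).

major third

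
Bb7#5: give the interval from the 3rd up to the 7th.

diminished fifth

The chord tones of Bb+7 are Bb D F# Ab.
3rd = D; 7th = Ab.
5 letter names make it a fifth; at 6 semitones (a half step narrower than perfect) the quality is diminished.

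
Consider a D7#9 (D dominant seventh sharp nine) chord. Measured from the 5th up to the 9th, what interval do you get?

augmented 5th

D7#9 (D dominant seventh sharp nine): D–F#–A–C–E#.
So we need the interval from A up to E#.
5 letter names make it a fifth; at 8 semitones (a half step wider than perfect) the quality is augmented.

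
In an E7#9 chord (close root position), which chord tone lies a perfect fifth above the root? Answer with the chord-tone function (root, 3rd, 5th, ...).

E7#9: E–G#–B–D–F##.
The root is E. A perfect fifth above E is B.
B is the chord's 5th.

5th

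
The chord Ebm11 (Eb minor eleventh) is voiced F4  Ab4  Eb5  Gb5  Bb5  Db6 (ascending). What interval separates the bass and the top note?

m13

The outer voices are F4 and Db6.
F up to Db is 20 semitones, a half step narrower than a major thirteenth, so the interval is minor.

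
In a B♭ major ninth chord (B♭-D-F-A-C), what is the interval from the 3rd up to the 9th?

That puts D below C.
From D to C: 10 semitones over a seventh = minor.

minor 7th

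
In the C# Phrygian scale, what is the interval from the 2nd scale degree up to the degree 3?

M2

The scale runs C# D E F# G# A B.
That puts D below E.
Counting 2 letters and 2 half steps from D gives a major second.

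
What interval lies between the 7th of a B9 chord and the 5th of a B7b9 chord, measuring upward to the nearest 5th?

B9 has A as its 7th, and B7b9 has F# as its 5th.
From A to F# is 9 semitones, exactly the major sixth.

major sixth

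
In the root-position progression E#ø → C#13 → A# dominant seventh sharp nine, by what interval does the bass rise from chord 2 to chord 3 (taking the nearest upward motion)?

M6

The roots are C# and A#.
Counting 6 letters and 9 half steps from C# gives a major sixth.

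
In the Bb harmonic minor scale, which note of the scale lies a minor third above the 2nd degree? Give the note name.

Eb

The scale is Bb C Db Eb F Gb A.
The 2nd degree is C; a minor third above that is Eb — scale degree 4.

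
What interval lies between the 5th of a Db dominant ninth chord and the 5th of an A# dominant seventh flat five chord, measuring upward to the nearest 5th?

Db dominant ninth has Ab as its 5th, and A# dominant seventh flat five has E as its 5th.
5 letter names make it a fifth; at 8 semitones (a half step wider than perfect) the quality is augmented.

augmented fifth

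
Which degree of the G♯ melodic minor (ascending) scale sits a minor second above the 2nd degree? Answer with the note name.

B

The scale is G♯ A♯ B C♯ D♯ E♯ F𝄪.
The 2nd degree is A♯; a minor second above that is B — scale degree 3.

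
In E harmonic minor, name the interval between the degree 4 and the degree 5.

major second

E harmonic minor: E F# G A B C D#.
So we need the interval from A up to B.
Counting 2 letters and 2 half steps from A gives a major second.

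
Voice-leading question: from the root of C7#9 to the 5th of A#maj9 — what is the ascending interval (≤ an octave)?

C7#9 has C as its root, and A#maj9 has E# as its 5th.
3 letter names make it a third; at 5 semitones (a half step wider than major) the quality is augmented.

augmented third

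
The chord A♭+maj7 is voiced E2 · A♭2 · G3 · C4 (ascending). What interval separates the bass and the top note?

minor 13th

The outer voices are E2 and C4.
From E to C: 20 semitones over a thirteenth = minor.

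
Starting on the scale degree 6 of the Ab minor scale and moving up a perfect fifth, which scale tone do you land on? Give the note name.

Cb

The scale is Ab Bb Cb Db Eb Fb Gb.
The scale degree 6 is Fb; a perfect fifth above that is Cb — scale degree 3.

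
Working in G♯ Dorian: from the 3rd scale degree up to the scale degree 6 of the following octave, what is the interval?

Spelling G♯ Dorian: G♯ A♯ B C♯ D♯ E♯ F♯.
The 3rd scale degree is B and the 6th scale degree (up an octave) is E♯.
B up to E♯ is 18 semitones, a half step wider than a perfect eleventh, so the interval is augmented.

augmented eleventh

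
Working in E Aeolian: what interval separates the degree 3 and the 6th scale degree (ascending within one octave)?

Spelling E Aeolian: E F♯ G A B C D.
The degree 3 is G and the 6th scale degree is C.
From G to C is 5 semitones, exactly the perfect fourth.

perfect fourth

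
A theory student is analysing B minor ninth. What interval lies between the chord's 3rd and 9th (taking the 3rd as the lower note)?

major 7th

Spelling the chord: B, D, F#, A, C#.
3rd = D; 9th = C#.
From D to C# is 11 semitones, exactly the major seventh.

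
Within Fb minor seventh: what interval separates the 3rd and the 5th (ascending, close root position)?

major 3rd

Fbmin7 (Fb minor seventh) is spelled Fb–Abb–Cb–Ebb.
That puts Abb below Cb.
Counting 3 letters and 4 half steps from Abb gives a major third.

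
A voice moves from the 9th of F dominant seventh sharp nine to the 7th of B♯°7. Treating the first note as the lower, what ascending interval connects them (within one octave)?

The 9th of F dominant seventh sharp nine is G♯; the 7th of B♯°7 is A.
G♯ up to A is 1 semitone, a half step narrower than a major second, so the interval is minor.

minor second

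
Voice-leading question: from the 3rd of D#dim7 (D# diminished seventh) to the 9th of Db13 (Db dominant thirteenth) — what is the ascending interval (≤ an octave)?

d7

D#dim7 (D# diminished seventh) has F# as its 3rd, and Db13 (Db dominant thirteenth) has Eb as its 9th.
7 letter names make it a seventh; at 9 semitones (a whole step narrower than major) the quality is diminished.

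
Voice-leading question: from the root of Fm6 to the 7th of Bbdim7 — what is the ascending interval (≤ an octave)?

diminished third

Fm6 has F as its root, and Bbdim7 has Abb as its 7th.
From F to Abb: 2 semitones over a third = diminished.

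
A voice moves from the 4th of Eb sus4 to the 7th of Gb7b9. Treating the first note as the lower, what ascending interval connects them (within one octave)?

m6

Eb sus4 has Ab as its 4th, and Gb7b9 has Fb as its 7th.
Ab up to Fb is 8 semitones, a half step narrower than a major sixth, so the interval is minor.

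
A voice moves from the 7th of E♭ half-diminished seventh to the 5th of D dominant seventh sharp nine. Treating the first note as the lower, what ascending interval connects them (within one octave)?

augmented fifth

The 7th of E♭ half-diminished seventh is D♭; the 5th of D dominant seventh sharp nine is A.
From D♭ to A: 8 semitones over a fifth = augmented.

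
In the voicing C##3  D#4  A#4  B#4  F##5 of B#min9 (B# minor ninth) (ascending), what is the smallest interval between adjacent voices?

major 2nd

Adjacent intervals: C##3→D#4 = minor ninth; D#4→A#4 = perfect fifth; A#4→B#4 = major second; B#4→F##5 = perfect fifth.
The smallest is A#4 to B#4, a major second (2 semitones).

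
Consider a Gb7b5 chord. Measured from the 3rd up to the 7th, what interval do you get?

diminished fifth

The chord tones of Gb7b5 (Gb dominant seventh flat five) are Gb, Bb, Dbb, Fb.
The 3rd is Bb and the 7th is Fb.
Bb up to Fb is 6 semitones, a half step narrower than a perfect fifth, so the interval is diminished.
This 3–7 tritone is the characteristic tension at the heart of the dominant sound.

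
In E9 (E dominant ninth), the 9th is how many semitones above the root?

The chord tones of E9 (E dominant ninth) are E G# B D F#.
E to F# is a major ninth: 14 semitones.

14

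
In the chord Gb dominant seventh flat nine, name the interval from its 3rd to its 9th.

d7

Gb7b9 is spelled Gb-Bb-Db-Fb-Abb.
So we need the interval from Bb up to Abb.
Bb up to Abb is 9 semitones, a whole step narrower than a major seventh, so the interval is diminished.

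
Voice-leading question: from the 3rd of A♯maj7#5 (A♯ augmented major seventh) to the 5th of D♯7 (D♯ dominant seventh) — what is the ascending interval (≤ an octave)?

A♯maj7#5 (A♯ augmented major seventh) has C𝄪 as its 3rd, and D♯7 (D♯ dominant seventh) has A♯ as its 5th.
6 letter names make it a sixth; at 8 semitones (a half step narrower than major) the quality is minor.

minor sixth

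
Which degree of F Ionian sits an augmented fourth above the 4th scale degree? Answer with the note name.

E

The scale is F G A Bb C D E.
The 4th scale degree is Bb; an augmented fourth above that is E — scale degree 7.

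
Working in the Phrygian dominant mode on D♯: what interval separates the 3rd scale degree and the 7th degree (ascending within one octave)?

diminished fifth

D♯ phrygian dominant: D♯ E F𝄪 G♯ A♯ B C♯.
The 3rd scale degree is F𝄪 and the 7th degree is C♯.
F𝄪 up to C♯ is 6 semitones, a half step narrower than a perfect fifth, so the interval is diminished.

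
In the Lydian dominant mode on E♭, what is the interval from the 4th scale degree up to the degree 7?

E♭ lydian dominant: E♭ F G A B♭ C D♭.
4th scale degree = A; 7th scale degree = D♭.
From A to D♭: 4 semitones over a fourth = diminished.

diminished fourth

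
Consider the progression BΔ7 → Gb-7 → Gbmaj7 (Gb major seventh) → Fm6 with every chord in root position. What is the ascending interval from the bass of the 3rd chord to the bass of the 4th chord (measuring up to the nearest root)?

The roots are Gb and F.
From Gb to F is 11 semitones, exactly the major seventh.

major seventh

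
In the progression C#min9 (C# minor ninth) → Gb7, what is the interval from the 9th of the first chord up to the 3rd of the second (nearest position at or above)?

The 9th of C#min9 (C# minor ninth) is D#; the 3rd of Gb7 is Bb.
6 letter names make it a sixth; at 7 semitones (a whole step narrower than major) the quality is diminished.

diminished sixth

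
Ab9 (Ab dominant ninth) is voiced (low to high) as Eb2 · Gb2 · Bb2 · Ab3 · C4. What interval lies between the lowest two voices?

Those voices are Eb2 and Gb2.
3 letter names make it a third; at 3 semitones (a half step narrower than major) the quality is minor.

minor third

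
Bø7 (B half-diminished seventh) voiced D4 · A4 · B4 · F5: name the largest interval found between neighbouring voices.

perfect 5th

Adjacent intervals: D4→A4 = perfect fifth; A4→B4 = major second; B4→F5 = diminished fifth.
The largest is D4 to A4, a perfect fifth (7 semitones).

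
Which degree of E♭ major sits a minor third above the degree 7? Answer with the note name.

The scale is E♭ F G A♭ B♭ C D.
The degree 7 is D; a minor third above that is F — scale degree 2.

F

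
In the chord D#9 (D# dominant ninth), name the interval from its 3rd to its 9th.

minor seventh

Spelling the chord: D# F## A# C# E#.
So we need the interval from F## up to E#.
7 letter names make it a seventh; at 10 semitones (a half step narrower than major) the quality is minor.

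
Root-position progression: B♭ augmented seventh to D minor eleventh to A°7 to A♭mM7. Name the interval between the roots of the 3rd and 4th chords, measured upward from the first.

The roots are A and A♭.
From A to A♭: 11 semitones over an octave = diminished.

diminished octave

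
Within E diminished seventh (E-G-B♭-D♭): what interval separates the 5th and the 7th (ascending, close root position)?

minor third

5th = B♭; 7th = D♭.
B♭ up to D♭ is 3 semitones, a half step narrower than a major third, so the interval is minor.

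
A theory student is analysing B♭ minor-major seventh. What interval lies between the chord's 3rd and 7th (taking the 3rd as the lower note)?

Spelling the chord: B♭ D♭ F A.
So we need the interval from D♭ up to A.
5 letter names make it a fifth; at 8 semitones (a half step wider than perfect) the quality is augmented.

augmented fifth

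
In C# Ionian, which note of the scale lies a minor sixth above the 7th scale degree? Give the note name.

The scale is C# D# E# F# G# A# B#.
The 7th scale degree is B#; a minor sixth above that is G# — scale degree 5.

G#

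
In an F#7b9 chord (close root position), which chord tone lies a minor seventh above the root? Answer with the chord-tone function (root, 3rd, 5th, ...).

The chord tones of F#7b9 are F#–A#–C#–E–G.
The root is F#. A minor seventh above F# is E.
E is the chord's 7th.

7th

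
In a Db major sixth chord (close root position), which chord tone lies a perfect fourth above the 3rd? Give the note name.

Bb

Db6: Db F Ab Bb.
The 3rd is F. A perfect fourth above F is Bb.
Bb is the chord's 6th.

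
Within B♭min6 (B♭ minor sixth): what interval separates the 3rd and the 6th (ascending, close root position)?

Spelling the chord: B♭ D♭ F G.
3rd = D♭; 6th = G.
From D♭ to G: 6 semitones over a fourth = augmented.

augmented 4th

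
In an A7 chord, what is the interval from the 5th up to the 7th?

minor 3rd

A7: A, C♯, E, G.
The 5th is E and the 7th is G.
From E to G: 3 semitones over a third = minor.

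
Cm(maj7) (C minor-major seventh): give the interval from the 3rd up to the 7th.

CmM7 (C minor-major seventh): C-Eb-G-B.
So we need the interval from Eb up to B.
5 letter names make it a fifth; at 8 semitones (a half step wider than perfect) the quality is augmented.

augmented 5th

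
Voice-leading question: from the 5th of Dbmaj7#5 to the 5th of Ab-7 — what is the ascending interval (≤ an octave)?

diminished 5th

The 5th of Dbmaj7#5 is A; the 5th of Ab-7 is Eb.
A up to Eb is 6 semitones, a half step narrower than a perfect fifth, so the interval is diminished.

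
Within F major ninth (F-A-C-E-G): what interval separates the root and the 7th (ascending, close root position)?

major 7th

Root = F; 7th = E.
Counting 7 letters and 11 half steps from F gives a major seventh.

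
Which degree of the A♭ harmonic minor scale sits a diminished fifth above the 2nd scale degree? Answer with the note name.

Fb

The scale is A♭ B♭ C♭ D♭ E♭ F♭ G.
The 2nd scale degree is B♭; a diminished fifth above that is F♭ — scale degree 6.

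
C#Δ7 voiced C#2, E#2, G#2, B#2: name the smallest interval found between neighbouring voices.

minor third

Adjacent intervals: C#2→E#2 = major third; E#2→G#2 = minor third; G#2→B#2 = major third.
The smallest is E#2 to G#2, a minor third (3 semitones).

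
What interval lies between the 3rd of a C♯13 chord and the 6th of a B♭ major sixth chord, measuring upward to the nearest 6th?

C♯13 has E♯ as its 3rd, and B♭ major sixth has G as its 6th.
From E♯ to G: 2 semitones over a third = diminished.

diminished third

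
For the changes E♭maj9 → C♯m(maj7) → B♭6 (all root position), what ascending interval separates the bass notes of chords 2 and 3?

The roots are C♯ and B♭.
7 letter names make it a seventh; at 9 semitones (a whole step narrower than major) the quality is diminished.

diminished 7th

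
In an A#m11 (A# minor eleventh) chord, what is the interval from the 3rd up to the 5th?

major third

A#m11 (A# minor eleventh): A#-C#-E#-G#-B#-D#.
3rd = C#; 5th = E#.
Counting 3 letters and 4 half steps from C# gives a major third.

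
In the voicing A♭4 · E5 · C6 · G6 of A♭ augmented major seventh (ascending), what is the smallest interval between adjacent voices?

Adjacent intervals: A♭4→E5 = augmented fifth; E5→C6 = minor sixth; C6→G6 = perfect fifth.
The smallest is C6 to G6, a perfect fifth (7 semitones).

P5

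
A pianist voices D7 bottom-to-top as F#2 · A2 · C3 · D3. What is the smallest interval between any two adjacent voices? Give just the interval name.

Adjacent intervals: F#2→A2 = minor third; A2→C3 = minor third; C3→D3 = major second.
The smallest is C3 to D3, a major second (2 semitones).

M2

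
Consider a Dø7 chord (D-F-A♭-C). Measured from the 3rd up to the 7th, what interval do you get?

That puts F below C.
F up to C spans 5 letter names and 7 semitones — a perfect fifth.

perfect fifth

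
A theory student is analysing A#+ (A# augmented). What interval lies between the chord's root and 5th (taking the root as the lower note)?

augmented fifth

A#aug (A# augmented): A#, C##, E##.
So we need the interval from A# up to E##.
From A# to E##: 8 semitones over a fifth = augmented.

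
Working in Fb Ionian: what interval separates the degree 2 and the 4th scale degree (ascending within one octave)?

The scale runs Fb Gb Ab Bbb Cb Db Eb.
Degree 2 = Gb; 4th degree = Bbb.
Gb up to Bbb is 3 semitones, a half step narrower than a major third, so the interval is minor.

minor 3rd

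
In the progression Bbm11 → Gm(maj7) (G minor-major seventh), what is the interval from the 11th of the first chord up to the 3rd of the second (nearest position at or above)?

Bbm11 has Eb as its 11th, and Gm(maj7) (G minor-major seventh) has Bb as its 3rd.
Eb up to Bb spans 5 letter names and 7 semitones — a perfect fifth.

perfect fifth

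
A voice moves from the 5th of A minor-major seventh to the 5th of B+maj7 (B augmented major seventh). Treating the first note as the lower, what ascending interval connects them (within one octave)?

augmented second

The 5th of A minor-major seventh is E; the 5th of B+maj7 (B augmented major seventh) is F##.
From E to F##: 3 semitones over a second = augmented.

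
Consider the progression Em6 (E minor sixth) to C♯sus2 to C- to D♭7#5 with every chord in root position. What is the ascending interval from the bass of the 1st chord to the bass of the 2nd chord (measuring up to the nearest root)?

The roots are E and C♯.
E up to C♯ spans 6 letter names and 9 semitones — a major sixth.

major 6th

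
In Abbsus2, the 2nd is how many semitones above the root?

Spelling the chord: Abb, Bbb, Ebb.
Abb to Bbb is a major second: 2 semitones.

2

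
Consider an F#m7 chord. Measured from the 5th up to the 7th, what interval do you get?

The chord tones of F#m7 are F#-A-C#-E.
So we need the interval from C# up to E.
C# up to E is 3 semitones, a half step narrower than a major third, so the interval is minor.

minor third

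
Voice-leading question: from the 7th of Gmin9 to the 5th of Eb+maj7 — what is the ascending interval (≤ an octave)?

The 7th of Gmin9 is F; the 5th of Eb+maj7 is B.
4 letter names make it a fourth; at 6 semitones (a half step wider than perfect) the quality is augmented.

augmented fourth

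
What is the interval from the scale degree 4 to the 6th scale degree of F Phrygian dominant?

minor third

The scale runs F G♭ A B♭ C D♭ E♭.
Scale degree 4 = B♭; scale degree 6 = D♭.
B♭ up to D♭ is 3 semitones, a half step narrower than a major third, so the interval is minor.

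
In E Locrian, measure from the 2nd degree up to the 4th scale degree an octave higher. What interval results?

Spelling E Locrian: E F G A B♭ C D.
The 2nd degree is F and the 4th degree (up an octave) is A.
Counting 10 letters and 16 half steps from F gives a major tenth.

M10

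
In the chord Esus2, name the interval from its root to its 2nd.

Spelling the chord: E–F#–B.
So we need the interval from E up to F#.
Counting 2 letters and 2 half steps from E gives a major second.

major second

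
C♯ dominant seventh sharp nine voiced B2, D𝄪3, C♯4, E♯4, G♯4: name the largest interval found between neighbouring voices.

diminished seventh

Adjacent intervals: B2→D𝄪3 = augmented third; D𝄪3→C♯4 = diminished seventh; C♯4→E♯4 = major third; E♯4→G♯4 = minor third.
The largest is D𝄪3 to C♯4, a diminished seventh (9 semitones).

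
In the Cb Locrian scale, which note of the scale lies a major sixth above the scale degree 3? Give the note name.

Cb

The scale is Cb Dbb Ebb Fb Gbb Abb Bbb.
The scale degree 3 is Ebb; a major sixth above that is Cb — scale degree 1.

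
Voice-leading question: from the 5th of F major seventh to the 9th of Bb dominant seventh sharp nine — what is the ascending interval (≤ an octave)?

The 5th of F major seventh is C; the 9th of Bb dominant seventh sharp nine is C#.
From C to C#: 1 semitone over a unison = augmented.

augmented unison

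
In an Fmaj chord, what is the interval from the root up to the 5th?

perfect 5th

F major: F–A–C.
So we need the interval from F up to C.
Counting 5 letters and 7 half steps from F gives a perfect fifth.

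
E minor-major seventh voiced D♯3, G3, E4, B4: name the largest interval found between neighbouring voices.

major sixth

Adjacent intervals: D♯3→G3 = diminished fourth; G3→E4 = major sixth; E4→B4 = perfect fifth.
The largest is G3 to E4, a major sixth (9 semitones).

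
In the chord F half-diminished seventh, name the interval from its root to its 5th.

d5

The chord tones of F half-diminished seventh are F–Ab–Cb–Eb.
Root = F; 5th = Cb.
5 letter names make it a fifth; at 6 semitones (a half step narrower than perfect) the quality is diminished.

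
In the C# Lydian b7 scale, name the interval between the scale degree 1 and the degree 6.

C# lydian dominant: C# D# E# F## G# A# B.
So we need the interval from C# up to A#.
Counting 6 letters and 9 half steps from C# gives a major sixth.

major sixth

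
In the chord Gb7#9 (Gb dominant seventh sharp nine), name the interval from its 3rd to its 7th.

Gb7#9 is spelled Gb Bb Db Fb A.
So we need the interval from Bb up to Fb.
5 letter names make it a fifth; at 6 semitones (a half step narrower than perfect) the quality is diminished.

d5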